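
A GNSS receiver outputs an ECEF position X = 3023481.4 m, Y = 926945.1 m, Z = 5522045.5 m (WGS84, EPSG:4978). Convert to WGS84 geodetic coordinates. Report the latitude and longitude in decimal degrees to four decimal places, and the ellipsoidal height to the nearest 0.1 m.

lat 60.3666°, lon 17.0446°, h 1448.7 m

λ = atan2(Y, X) = 17.04459899°; p = √(X²+Y²) = 3162383.1 m.
Bowring's method on WGS84 (a = 6378137 m, b = 6356752.314 m) gives φ = 60.36659983°, h = 1448.720 m.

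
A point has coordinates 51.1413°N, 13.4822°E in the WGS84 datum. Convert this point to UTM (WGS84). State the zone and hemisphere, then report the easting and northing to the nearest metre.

Zone 33N: E 393823 m, N 5666633 m

Longitude 13.4822° lies in the 6° band [12°, 18°), giving zone 33; latitude is north of the equator, so 33N.
Zone 33 central meridian λ₀ = 6×33 − 183 = 15°; Δλ = -1.5178°.
Transverse Mercator on WGS84 with k₀ = 0.9996 gives E = 393823.027 m, N = 5666633.404 m.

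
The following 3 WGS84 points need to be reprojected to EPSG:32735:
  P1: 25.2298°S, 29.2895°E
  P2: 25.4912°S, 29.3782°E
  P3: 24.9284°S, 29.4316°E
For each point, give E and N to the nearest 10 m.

P1: E 730640 m, N 7207640 m; P2: E 739060 m, N 7178520 m; P3: E 745560 m, N 7240780 m

UTM zone 35S: λ₀ = 27°, k₀ = 0.9996.
P1 (-25.2298°, 29.2895°) → (730640.567, 7207641.524) m.
P2 (-25.4912°, 29.3782°) → (739064.106, 7178524.476) m.
P3 (-24.9284°, 29.4316°) → (745561.912, 7240783.241) m.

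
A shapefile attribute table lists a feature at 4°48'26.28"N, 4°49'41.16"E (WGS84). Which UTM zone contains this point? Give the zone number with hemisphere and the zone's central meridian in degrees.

UTM zone = ⌊(λ + 180)/6⌋ + 1; 4.8281° ∈ [0°, 6°) → zone 31.
Hemisphere: N (φ ≥ 0).
Central meridian λ₀ = 6×31 − 183 = 3°.

Zone 31N, central meridian 3°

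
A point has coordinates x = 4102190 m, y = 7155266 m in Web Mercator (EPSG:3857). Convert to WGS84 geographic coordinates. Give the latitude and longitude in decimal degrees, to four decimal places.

lat 53.9213°, lon 36.8506°

R = 6378137 m. λ = x/R = 36.85059975°.
φ = 2·arctan(exp(y/R)) − 90° = 2·arctan(3.07051) − 90° = 53.92130252°.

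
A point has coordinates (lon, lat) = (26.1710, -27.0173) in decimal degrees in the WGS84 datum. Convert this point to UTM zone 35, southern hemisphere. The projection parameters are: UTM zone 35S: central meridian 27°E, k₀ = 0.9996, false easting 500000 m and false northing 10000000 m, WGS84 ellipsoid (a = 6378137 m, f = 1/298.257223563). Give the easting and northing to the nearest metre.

Zone 35 central meridian λ₀ = 6×35 − 183 = 27°; Δλ = -0.8290°.
Transverse Mercator on WGS84 with k₀ = 0.9996 gives E = 417761.502 m, N = 7011378.349 m.

E 417762 m, N 7011378 m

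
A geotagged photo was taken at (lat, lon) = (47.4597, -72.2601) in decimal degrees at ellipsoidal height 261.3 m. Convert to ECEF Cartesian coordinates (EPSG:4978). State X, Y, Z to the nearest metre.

X 1316394 m, Y -4114913 m, Z 4676662 m

WGS84: a = 6378137 m, e² = 0.006694380; N(φ) = a/√(1−e²sin²φ) = 6389758.481 m.
X = (N+h)·cosφ·cosλ = 1316394.345 m; Y = (N+h)·cosφ·sinλ = -4114912.871 m; Z = (N(1−e²)+h)·sinφ = 4676662.087 m.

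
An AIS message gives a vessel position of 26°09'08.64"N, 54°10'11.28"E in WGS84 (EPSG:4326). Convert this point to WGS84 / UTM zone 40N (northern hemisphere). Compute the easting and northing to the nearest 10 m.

Zone 40 central meridian λ₀ = 6×40 − 183 = 57°; Δλ = -2.8302°.
Transverse Mercator on WGS84 with k₀ = 0.9996 gives E = 217055.796 m, N = 2895643.130 m.

E 217060 m, N 2895640 m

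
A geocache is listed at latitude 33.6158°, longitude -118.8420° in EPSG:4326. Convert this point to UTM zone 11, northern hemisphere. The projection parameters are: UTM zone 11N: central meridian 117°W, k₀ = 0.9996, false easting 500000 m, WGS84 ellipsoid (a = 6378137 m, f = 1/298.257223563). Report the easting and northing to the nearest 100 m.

Zone 11 central meridian λ₀ = 6×11 − 183 = -117°; Δλ = -1.8420°.
Transverse Mercator on WGS84 with k₀ = 0.9996 gives E = 329121.817 m, N = 3721078.964 m.

E 329100 m, N 3721100 m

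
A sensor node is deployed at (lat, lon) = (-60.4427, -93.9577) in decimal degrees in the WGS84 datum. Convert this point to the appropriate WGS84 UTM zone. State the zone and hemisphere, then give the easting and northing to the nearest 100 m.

Zone 15S: E 447300 m, N 3298900 m

Longitude -93.9577° lies in the 6° band [-96°, -90°), giving zone 15; latitude is south of the equator, so 15S.
Zone 15 central meridian λ₀ = 6×15 − 183 = -93°; Δλ = -0.9577°.
Transverse Mercator on WGS84 with k₀ = 0.9996 gives E = 447298.267 m, N = 3298901.510 m.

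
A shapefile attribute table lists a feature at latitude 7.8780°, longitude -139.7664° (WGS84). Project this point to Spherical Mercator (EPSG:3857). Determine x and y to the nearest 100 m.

x -15558700 m, y 879800 m

Web Mercator is spherical with R = a = 6378137 m.
x = R·λ = 6378137 × -2.439383864 = -15558724.478 m.
y = R·ln tan(π/4 + φ/2) = 6378137 × 0.137932338 = 879751.346 m.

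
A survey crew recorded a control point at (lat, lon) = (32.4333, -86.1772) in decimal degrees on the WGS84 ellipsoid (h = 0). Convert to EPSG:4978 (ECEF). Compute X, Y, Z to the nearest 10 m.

X 359250 m, Y -5376450 m, Z 3401080 m

WGS84: a = 6378137 m, e² = 0.006694380; N(φ) = a/√(1−e²sin²φ) = 6384286.584 m.
X = (N+h)·cosφ·cosλ = 359252.599 m; Y = (N+h)·cosφ·sinλ = -5376453.150 m; Z = (N(1−e²)+h)·sinφ = 3401082.546 m.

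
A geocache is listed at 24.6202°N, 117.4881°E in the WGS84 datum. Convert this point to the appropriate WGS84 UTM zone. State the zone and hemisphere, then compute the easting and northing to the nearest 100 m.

Longitude 117.4881° lies in the 6° band [114°, 120°), giving zone 50; latitude is north of the equator, so 50N.
Zone 50 central meridian λ₀ = 6×50 − 183 = 117°; Δλ = +0.4881°.
Transverse Mercator on WGS84 with k₀ = 0.9996 gives E = 549404.749 m, N = 2722981.774 m.

Zone 50N: E 549400 m, N 2723000 m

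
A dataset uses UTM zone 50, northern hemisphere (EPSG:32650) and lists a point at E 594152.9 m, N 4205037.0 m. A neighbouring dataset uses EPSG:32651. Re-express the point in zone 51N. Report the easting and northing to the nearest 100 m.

UTM 50N → geographic: φ = 37.98810038°, λ = 118.07220057°.
UTM 51N (λ₀ = 123°) forward: E = 67152.249 m, N = 4215967.490 m.

E 67200 m, N 4216000 m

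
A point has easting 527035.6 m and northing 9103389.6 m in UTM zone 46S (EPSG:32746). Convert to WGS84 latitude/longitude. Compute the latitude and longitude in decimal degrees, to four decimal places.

lat -8.1113°, lon 93.2454°

Zone 46S: λ₀ = 93°, k₀ = 0.9996, false easting 500000 m, false northing 10000000 m.
Meridian distance M = (N − FN)/k₀ = -896969.2 m.
Inverse transverse Mercator on WGS84 gives φ = -8.11129963°, λ = 93.24540022°.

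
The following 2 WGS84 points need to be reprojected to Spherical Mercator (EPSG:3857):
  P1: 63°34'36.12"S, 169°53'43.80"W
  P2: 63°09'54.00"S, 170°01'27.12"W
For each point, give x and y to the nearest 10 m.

Web Mercator: x = R·λ, y = R·ln tan(π/4+φ/2), R = 6378137 m.
P1 (-63.5767°, -169.8955°) → (-18912680.548, -9243076.871) m.
P2 (-63.1650°, -170.0242°) → (-18927007.367, -9140824.100) m.

P1: x -18912680 m, y -9243080 m; P2: x -18927010 m, y -9140820 m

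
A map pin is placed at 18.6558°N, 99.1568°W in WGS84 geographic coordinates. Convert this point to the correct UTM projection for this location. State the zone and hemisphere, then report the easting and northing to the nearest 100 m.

Zone 14N: E 483500 m, N 2062800 m

Longitude -99.1568° lies in the 6° band [-102°, -96°), giving zone 14; latitude is north of the equator, so 14N.
Zone 14 central meridian λ₀ = 6×14 − 183 = -99°; Δλ = -0.1568°.
Transverse Mercator on WGS84 with k₀ = 0.9996 gives E = 483463.164 m, N = 2062750.424 m.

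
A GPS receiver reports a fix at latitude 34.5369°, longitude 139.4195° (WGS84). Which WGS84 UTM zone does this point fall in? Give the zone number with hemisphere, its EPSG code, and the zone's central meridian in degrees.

Zone 54N (EPSG:32654), central meridian 141°

UTM zone = ⌊(λ + 180)/6⌋ + 1; 139.4195° ∈ [138°, 144°) → zone 54.
Hemisphere: N (φ ≥ 0).
Central meridian λ₀ = 6×54 − 183 = 141°.
EPSG code: 32654.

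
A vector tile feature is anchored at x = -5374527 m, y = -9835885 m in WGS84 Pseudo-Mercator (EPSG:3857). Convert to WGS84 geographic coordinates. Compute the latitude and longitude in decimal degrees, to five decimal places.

R = 6378137 m. λ = x/R = -48.28019749°.
φ = 2·arctan(exp(y/R)) − 90° = 2·arctan(0.21393) − 90° = -65.84989829°.

lat -65.84990°, lon -48.28020°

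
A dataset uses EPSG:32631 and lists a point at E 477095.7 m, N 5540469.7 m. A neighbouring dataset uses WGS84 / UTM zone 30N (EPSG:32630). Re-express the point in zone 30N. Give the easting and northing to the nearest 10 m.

UTM 31N → geographic: φ = 50.01609964°, λ = 2.68029988°.
UTM 30N (λ₀ = -3°) forward: E = 906838.105 m, N = 5555896.403 m.

E 906840 m, N 5555900 m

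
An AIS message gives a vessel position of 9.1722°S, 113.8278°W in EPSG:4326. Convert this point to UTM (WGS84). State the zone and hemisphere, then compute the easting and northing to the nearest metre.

Zone 12S: E 189213 m, N 8984887 m

Longitude -113.8278° lies in the 6° band [-114°, -108°), giving zone 12; latitude is south of the equator, so 12S.
Zone 12 central meridian λ₀ = 6×12 − 183 = -111°; Δλ = -2.8278°.
Transverse Mercator on WGS84 with k₀ = 0.9996 gives E = 189213.021 m, N = 8984886.525 m.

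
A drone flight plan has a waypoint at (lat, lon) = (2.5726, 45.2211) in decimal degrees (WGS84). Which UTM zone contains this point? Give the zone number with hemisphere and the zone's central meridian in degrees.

UTM zone = ⌊(λ + 180)/6⌋ + 1; 45.2211° ∈ [42°, 48°) → zone 38.
Hemisphere: N (φ ≥ 0).
Central meridian λ₀ = 6×38 − 183 = 45°.

Zone 38N, central meridian 45°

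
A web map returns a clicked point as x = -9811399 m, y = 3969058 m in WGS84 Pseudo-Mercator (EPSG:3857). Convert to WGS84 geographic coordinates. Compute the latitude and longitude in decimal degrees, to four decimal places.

lat 33.5539°, lon -88.1373°

R = 6378137 m. λ = x/R = -88.13729680°.
φ = 2·arctan(exp(y/R)) − 90° = 2·arctan(1.86319) − 90° = 33.55390124°.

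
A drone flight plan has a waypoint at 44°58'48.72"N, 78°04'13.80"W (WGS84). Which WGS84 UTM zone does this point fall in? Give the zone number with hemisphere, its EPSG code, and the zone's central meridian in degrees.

UTM zone = ⌊(λ + 180)/6⌋ + 1; -78.0705° ∈ [-84°, -78°) → zone 17.
Hemisphere: N (φ ≥ 0).
Central meridian λ₀ = 6×17 − 183 = -81°.
EPSG code: 32617.

Zone 17N (EPSG:32617), central meridian -81°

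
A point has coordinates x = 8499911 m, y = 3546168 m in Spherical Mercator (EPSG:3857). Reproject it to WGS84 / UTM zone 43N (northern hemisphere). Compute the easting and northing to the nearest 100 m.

Web Mercator inverse (R = 6378137 m) → φ = 30.33099877°, λ = 76.35599965°.
UTM 43N forward: E = 630352.840 m, N = 3356242.673 m.

E 630400 m, N 3356200 m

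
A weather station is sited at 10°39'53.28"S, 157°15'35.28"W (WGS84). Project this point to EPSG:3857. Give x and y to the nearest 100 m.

x -17506100 m, y -1194100 m

Web Mercator is spherical with R = a = 6378137 m.
x = R·λ = 6378137 × -2.744701291 = -17506080.858 m.
y = R·ln tan(π/4 + φ/2) = 6378137 × -0.187220107 = -1194115.489 m.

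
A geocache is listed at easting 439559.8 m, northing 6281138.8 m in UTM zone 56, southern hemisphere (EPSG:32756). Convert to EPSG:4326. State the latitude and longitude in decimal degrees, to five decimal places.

lat -33.60780°, lon 152.34850°

Zone 56S: λ₀ = 153°, k₀ = 0.9996, false easting 500000 m, false northing 10000000 m.
Meridian distance M = (N − FN)/k₀ = -3720349.3 m.
Inverse transverse Mercator on WGS84 gives φ = -33.60779991°, λ = 152.34850016°.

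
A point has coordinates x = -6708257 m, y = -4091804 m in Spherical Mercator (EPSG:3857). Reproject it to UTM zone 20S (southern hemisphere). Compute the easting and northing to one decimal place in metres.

E 751552.8 m, N 6182558.2 m

Web Mercator inverse (R = 6378137 m) → φ = -34.46790043°, λ = -60.26129793°.
UTM 20S forward: E = 751552.771 m, N = 6182558.151 m.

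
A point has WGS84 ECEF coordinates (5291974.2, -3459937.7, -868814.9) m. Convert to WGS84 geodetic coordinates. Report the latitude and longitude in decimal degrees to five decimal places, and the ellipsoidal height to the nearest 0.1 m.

λ = atan2(Y, X) = -33.17700023°; p = √(X²+Y²) = 6322670.3 m.
Bowring's method on WGS84 (a = 6378137 m, b = 6356752.314 m) gives φ = -7.87620031°, h = 4345.503 m.

lat -7.87620°, lon -33.17700°, h 4345.5 m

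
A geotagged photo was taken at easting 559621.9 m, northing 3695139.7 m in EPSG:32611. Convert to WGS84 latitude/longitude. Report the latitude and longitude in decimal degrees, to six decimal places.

lat 33.393900°, lon -116.358899°

Zone 11N: λ₀ = -117°, k₀ = 0.9996, false easting 500000 m.
Meridian distance M = (N − FN)/k₀ = 3696618.3 m.
Inverse transverse Mercator on WGS84 gives φ = 33.39389988°, λ = -116.35889949°.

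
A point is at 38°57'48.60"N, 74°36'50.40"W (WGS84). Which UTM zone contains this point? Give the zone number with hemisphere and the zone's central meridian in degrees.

UTM zone = ⌊(λ + 180)/6⌋ + 1; -74.6140° ∈ [-78°, -72°) → zone 18.
Hemisphere: N (φ ≥ 0).
Central meridian λ₀ = 6×18 − 183 = -75°.

Zone 18N, central meridian -75°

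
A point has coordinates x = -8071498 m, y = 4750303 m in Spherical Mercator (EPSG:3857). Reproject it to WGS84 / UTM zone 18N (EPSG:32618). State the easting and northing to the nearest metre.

E 715236 m, N 4341887 m

Web Mercator inverse (R = 6378137 m) → φ = 39.19959985°, λ = -72.50750019°.
UTM 18N forward: E = 715236.022 m, N = 4341886.713 m.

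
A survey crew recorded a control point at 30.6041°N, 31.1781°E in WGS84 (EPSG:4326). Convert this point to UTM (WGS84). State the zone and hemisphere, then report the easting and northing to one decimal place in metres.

Longitude 31.1781° lies in the 6° band [30°, 36°), giving zone 36; latitude is north of the equator, so 36N.
Zone 36 central meridian λ₀ = 6×36 − 183 = 33°; Δλ = -1.8219°.
Transverse Mercator on WGS84 with k₀ = 0.9996 gives E = 325341.697 m, N = 3387141.643 m.

Zone 36N: E 325341.7 m, N 3387141.6 m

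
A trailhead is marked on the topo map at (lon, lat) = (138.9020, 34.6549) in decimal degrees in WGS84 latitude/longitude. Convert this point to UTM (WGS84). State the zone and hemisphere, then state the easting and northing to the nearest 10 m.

Zone 54N: E 307740 m, N 3836780 m

Longitude 138.9020° lies in the 6° band [138°, 144°), giving zone 54; latitude is north of the equator, so 54N.
Zone 54 central meridian λ₀ = 6×54 − 183 = 141°; Δλ = -2.0980°.
Transverse Mercator on WGS84 with k₀ = 0.9996 gives E = 307738.430 m, N = 3836776.004 m.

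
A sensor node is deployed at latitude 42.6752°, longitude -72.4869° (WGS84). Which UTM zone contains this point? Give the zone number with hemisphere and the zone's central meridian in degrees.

Zone 18N, central meridian -75°

UTM zone = ⌊(λ + 180)/6⌋ + 1; -72.4869° ∈ [-78°, -72°) → zone 18.
Hemisphere: N (φ ≥ 0).
Central meridian λ₀ = 6×18 − 183 = -75°.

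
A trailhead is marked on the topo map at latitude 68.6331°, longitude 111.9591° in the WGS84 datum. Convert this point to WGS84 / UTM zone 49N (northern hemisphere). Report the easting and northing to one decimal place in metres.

E 538995.7 m, N 7613756.0 m

Zone 49 central meridian λ₀ = 6×49 − 183 = 111°; Δλ = +0.9591°.
Transverse Mercator on WGS84 with k₀ = 0.9996 gives E = 538995.663 m, N = 7613755.986 m.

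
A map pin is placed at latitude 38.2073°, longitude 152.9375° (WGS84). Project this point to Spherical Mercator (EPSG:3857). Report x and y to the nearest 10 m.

Web Mercator is spherical with R = a = 6378137 m.
x = R·λ = 6378137 × 2.669262925 = 17024924.623 m.
y = R·ln tan(π/4 + φ/2) = 6378137 × 0.722585903 = 4608751.883 m.

x 17024920 m, y 4608750 m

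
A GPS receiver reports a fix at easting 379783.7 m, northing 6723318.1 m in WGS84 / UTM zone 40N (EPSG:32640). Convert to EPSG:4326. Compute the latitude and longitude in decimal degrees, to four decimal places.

lat 60.6276°, lon 54.8027°

Zone 40N: λ₀ = 57°, k₀ = 0.9996, false easting 500000 m.
Meridian distance M = (N − FN)/k₀ = 6726008.5 m.
Inverse transverse Mercator on WGS84 gives φ = 60.62760002°, λ = 54.80269936°.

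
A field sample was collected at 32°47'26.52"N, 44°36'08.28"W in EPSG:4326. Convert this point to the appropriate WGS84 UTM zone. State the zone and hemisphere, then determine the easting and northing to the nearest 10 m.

Zone 23N: E 537240 m, N 3628150 m

Longitude -44.6023° lies in the 6° band [-48°, -42°), giving zone 23; latitude is north of the equator, so 23N.
Zone 23 central meridian λ₀ = 6×23 − 183 = -45°; Δλ = +0.3977°.
Transverse Mercator on WGS84 with k₀ = 0.9996 gives E = 537239.071 m, N = 3628154.309 m.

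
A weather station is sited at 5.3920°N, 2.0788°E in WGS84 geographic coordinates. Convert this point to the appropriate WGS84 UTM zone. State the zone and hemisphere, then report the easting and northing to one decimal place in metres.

Zone 31N: E 397939.7 m, N 596072.7 m

Longitude 2.0788° lies in the 6° band [0°, 6°), giving zone 31; latitude is north of the equator, so 31N.
Zone 31 central meridian λ₀ = 6×31 − 183 = 3°; Δλ = -0.9212°.
Transverse Mercator on WGS84 with k₀ = 0.9996 gives E = 397939.720 m, N = 596072.748 m.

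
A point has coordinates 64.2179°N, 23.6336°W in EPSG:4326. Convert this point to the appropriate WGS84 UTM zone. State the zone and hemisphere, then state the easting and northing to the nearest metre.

Longitude -23.6336° lies in the 6° band [-24°, -18°), giving zone 27; latitude is north of the equator, so 27N.
Zone 27 central meridian λ₀ = 6×27 − 183 = -21°; Δλ = -2.6336°.
Transverse Mercator on WGS84 with k₀ = 0.9996 gives E = 372216.961 m, N = 7123940.800 m.

Zone 27N: E 372217 m, N 7123941 m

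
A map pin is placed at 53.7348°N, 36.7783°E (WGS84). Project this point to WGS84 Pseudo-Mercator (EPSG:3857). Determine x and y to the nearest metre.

x 4094142 m, y 7120090 m

Web Mercator is spherical with R = a = 6378137 m.
x = R·λ = 6378137 × 0.641902428 = 4094141.628 m.
y = R·ln tan(π/4 + φ/2) = 6378137 × 1.116327498 = 7120089.722 m.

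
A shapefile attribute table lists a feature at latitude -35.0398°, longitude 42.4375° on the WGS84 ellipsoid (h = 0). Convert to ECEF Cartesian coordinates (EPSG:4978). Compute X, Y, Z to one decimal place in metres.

WGS84: a = 6378137 m, e² = 0.006694380; N(φ) = a/√(1−e²sin²φ) = 6385186.160 m.
X = (N+h)·cosφ·cosλ = 3858257.444 m; Y = (N+h)·cosφ·sinλ = 3527706.702 m; Z = (N(1−e²)+h)·sinφ = -3641482.954 m.

X 3858257.4 m, Y 3527706.7 m, Z -3641483.0 m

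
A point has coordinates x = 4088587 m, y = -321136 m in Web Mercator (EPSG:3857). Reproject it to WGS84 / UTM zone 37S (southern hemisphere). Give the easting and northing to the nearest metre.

Web Mercator inverse (R = 6378137 m) → φ = -2.88359567°, λ = 36.72840193°.
UTM 37S forward: E = 247479.657 m, N = 9681021.408 m.

E 247480 m, N 9681021 m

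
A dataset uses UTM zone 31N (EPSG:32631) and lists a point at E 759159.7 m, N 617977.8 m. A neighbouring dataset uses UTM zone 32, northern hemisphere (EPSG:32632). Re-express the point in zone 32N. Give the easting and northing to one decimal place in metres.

UTM 31N → geographic: φ = 5.58620009°, λ = 5.33939983°.
UTM 32N (λ₀ = 9°) forward: E = 94315.795 m, N = 618725.381 m.

E 94315.8 m, N 618725.4 m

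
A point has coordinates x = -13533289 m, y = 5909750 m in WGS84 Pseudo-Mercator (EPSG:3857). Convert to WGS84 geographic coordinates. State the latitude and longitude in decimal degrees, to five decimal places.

R = 6378137 m. λ = x/R = -121.57160353°.
φ = 2·arctan(exp(y/R)) − 90° = 2·arctan(2.52581) − 90° = 46.80159966°.

lat 46.80160°, lon -121.57160°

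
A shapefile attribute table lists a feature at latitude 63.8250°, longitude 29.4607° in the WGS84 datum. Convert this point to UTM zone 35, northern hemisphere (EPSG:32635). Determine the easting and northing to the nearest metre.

E 621088 m, N 7079848 m

Zone 35 central meridian λ₀ = 6×35 − 183 = 27°; Δλ = +2.4607°.
Transverse Mercator on WGS84 with k₀ = 0.9996 gives E = 621087.608 m, N = 7079847.714 m.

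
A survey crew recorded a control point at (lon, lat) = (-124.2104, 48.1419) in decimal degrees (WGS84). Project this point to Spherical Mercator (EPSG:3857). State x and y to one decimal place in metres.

Web Mercator is spherical with R = a = 6378137 m.
x = R·λ = 6378137 × -2.167880445 = -13827038.479 m.
y = R·ln tan(π/4 + φ/2) = 6378137 × 0.961173222 = 6130494.489 m.

x -13827038.5 m, y 6130494.5 m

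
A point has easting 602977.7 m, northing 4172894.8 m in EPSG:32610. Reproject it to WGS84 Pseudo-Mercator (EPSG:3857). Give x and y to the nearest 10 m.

Unproject from UTM 10N (λ₀ = -123°) → φ = 37.69749979°, λ = -121.83190011°.
Web Mercator (R = 6378137 m): x = -13562265.083 m, y = 4536780.375 m.

x -13562270 m, y 4536780 m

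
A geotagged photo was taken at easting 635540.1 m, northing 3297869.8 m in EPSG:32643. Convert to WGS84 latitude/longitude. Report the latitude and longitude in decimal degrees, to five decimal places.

lat 29.80380°, lon 76.40250°

Zone 43N: λ₀ = 75°, k₀ = 0.9996, false easting 500000 m.
Meridian distance M = (N − FN)/k₀ = 3299189.5 m.
Inverse transverse Mercator on WGS84 gives φ = 29.80380043°, λ = 76.40250032°.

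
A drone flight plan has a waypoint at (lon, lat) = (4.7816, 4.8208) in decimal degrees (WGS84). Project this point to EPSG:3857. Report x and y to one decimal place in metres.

x 532285.3 m, y 537283.3 m

Web Mercator is spherical with R = a = 6378137 m.
x = R·λ = 6378137 × 0.083454664 = 532285.277 m.
y = R·ln tan(π/4 + φ/2) = 6378137 × 0.084238283 = 537283.311 m.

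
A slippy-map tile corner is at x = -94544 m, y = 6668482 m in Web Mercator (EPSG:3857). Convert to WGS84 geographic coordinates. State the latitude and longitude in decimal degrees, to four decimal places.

lat 51.2660°, lon -0.8493°

R = 6378137 m. λ = x/R = -0.84930320°.
φ = 2·arctan(exp(y/R)) − 90° = 2·arctan(2.84488) − 90° = 51.26600220°.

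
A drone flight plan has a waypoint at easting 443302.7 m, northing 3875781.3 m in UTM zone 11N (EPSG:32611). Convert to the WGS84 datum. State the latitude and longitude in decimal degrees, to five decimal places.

Zone 11N: λ₀ = -117°, k₀ = 0.9996, false easting 500000 m.
Meridian distance M = (N − FN)/k₀ = 3877332.2 m.
Inverse transverse Mercator on WGS84 gives φ = 35.02310041°, λ = -117.62149953°.

lat 35.02310°, lon -117.62150°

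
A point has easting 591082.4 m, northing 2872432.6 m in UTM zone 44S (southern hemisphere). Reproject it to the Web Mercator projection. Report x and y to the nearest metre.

x 9226159 m, y -9416636 m

Unproject from UTM 44S (λ₀ = 81°) → φ = -64.26209964°, λ = 82.88000030°.
Web Mercator (R = 6378137 m): x = 9226159.430 m, y = -9416635.795 m.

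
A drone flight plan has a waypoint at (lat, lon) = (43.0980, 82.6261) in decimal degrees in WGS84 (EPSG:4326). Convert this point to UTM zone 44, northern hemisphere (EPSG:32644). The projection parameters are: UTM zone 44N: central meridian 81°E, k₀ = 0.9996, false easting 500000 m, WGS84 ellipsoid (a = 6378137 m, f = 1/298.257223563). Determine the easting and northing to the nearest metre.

E 632331 m, N 4772981 m

Zone 44 central meridian λ₀ = 6×44 − 183 = 81°; Δλ = +1.6261°.
Transverse Mercator on WGS84 with k₀ = 0.9996 gives E = 632331.103 m, N = 4772980.827 m.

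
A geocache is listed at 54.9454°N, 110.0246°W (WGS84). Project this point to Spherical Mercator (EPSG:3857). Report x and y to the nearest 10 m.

x -12247880 m, y 7351280 m

Web Mercator is spherical with R = a = 6378137 m.
x = R·λ = 6378137 × -1.920291528 = -12247882.447 m.
y = R·ln tan(π/4 + φ/2) = 6378137 × 1.152574266 = 7351276.569 m.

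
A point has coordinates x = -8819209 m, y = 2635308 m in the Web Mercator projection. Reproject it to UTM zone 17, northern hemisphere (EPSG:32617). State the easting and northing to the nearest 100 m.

Web Mercator inverse (R = 6378137 m) → φ = 23.02719711°, λ = -79.22430239°.
UTM 17N forward: E = 681960.079 m, N = 2547633.672 m.

E 682000 m, N 2547600 m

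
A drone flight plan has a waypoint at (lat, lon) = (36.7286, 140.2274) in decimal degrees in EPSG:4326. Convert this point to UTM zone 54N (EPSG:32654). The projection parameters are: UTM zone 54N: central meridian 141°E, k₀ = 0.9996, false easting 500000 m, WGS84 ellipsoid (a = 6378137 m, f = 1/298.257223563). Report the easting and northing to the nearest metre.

Zone 54 central meridian λ₀ = 6×54 − 183 = 141°; Δλ = -0.7726°.
Transverse Mercator on WGS84 with k₀ = 0.9996 gives E = 431012.940 m, N = 4065043.942 m.

E 431013 m, N 4065044 m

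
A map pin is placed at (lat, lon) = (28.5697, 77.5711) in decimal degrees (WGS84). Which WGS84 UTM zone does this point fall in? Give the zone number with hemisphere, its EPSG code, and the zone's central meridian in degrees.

Zone 43N (EPSG:32643), central meridian 75°

UTM zone = ⌊(λ + 180)/6⌋ + 1; 77.5711° ∈ [72°, 78°) → zone 43.
Hemisphere: N (φ ≥ 0).
Central meridian λ₀ = 6×43 − 183 = 75°.
EPSG code: 32643.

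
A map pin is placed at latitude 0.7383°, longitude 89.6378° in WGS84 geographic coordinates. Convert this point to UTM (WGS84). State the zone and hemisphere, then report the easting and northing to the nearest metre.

Longitude 89.6378° lies in the 6° band [84°, 90°), giving zone 45; latitude is north of the equator, so 45N.
Zone 45 central meridian λ₀ = 6×45 − 183 = 87°; Δλ = +2.6378°.
Transverse Mercator on WGS84 with k₀ = 0.9996 gives E = 793601.291 m, N = 81691.511 m.

Zone 45N: E 793601 m, N 81692 m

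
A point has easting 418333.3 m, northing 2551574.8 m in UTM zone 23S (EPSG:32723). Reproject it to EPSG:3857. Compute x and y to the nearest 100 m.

x -5219100 m, y -10196600 m

Unproject from UTM 23S (λ₀ = -45°) → φ = -67.14179972°, λ = -46.88420097°.
Web Mercator (R = 6378137 m): x = -5219125.378 m, y = -10196575.804 m.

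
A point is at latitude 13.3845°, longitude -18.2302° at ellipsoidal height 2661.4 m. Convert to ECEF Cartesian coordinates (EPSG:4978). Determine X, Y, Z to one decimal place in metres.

X 5896973.3 m, Y -1942271.0 m, Z 1467436.7 m

WGS84: a = 6378137 m, e² = 0.006694380; N(φ) = a/√(1−e²sin²φ) = 6379281.289 m.
X = (N+h)·cosφ·cosλ = 5896973.344 m; Y = (N+h)·cosφ·sinλ = -1942271.010 m; Z = (N(1−e²)+h)·sinφ = 1467436.672 m.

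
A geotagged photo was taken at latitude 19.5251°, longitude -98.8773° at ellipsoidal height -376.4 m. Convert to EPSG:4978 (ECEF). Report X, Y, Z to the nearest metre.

WGS84: a = 6378137 m, e² = 0.006694380; N(φ) = a/√(1−e²sin²φ) = 6380523.064 m.
X = (N+h)·cosφ·cosλ = -927959.595 m; Y = (N+h)·cosφ·sinλ = -5941225.086 m; Z = (N(1−e²)+h)·sinφ = 2118095.452 m.

X -927960 m, Y -5941225 m, Z 2118095 m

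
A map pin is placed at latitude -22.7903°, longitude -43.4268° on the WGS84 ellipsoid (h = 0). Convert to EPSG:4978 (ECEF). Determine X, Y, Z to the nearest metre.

X 4272652 m, Y -4044233 m, Z -2455326 m

WGS84: a = 6378137 m, e² = 0.006694380; N(φ) = a/√(1−e²sin²φ) = 6381342.752 m.
X = (N+h)·cosφ·cosλ = 4272651.696 m; Y = (N+h)·cosφ·sinλ = -4044233.258 m; Z = (N(1−e²)+h)·sinφ = -2455326.154 m.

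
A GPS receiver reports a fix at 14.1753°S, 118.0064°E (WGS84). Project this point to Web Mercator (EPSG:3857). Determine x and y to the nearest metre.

Web Mercator is spherical with R = a = 6378137 m.
x = R·λ = 6378137 × 2.059600218 = 13136412.358 m.
y = R·ln tan(π/4 + φ/2) = 6378137 × -0.249968912 = -1594335.965 m.

x 13136412 m, y -1594336 m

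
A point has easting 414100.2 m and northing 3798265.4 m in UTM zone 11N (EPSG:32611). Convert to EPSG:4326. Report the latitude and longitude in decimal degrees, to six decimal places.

lat 34.322100°, lon -117.933700°

Zone 11N: λ₀ = -117°, k₀ = 0.9996, false easting 500000 m.
Meridian distance M = (N − FN)/k₀ = 3799785.3 m.
Inverse transverse Mercator on WGS84 gives φ = 34.32210008°, λ = -117.93370049°.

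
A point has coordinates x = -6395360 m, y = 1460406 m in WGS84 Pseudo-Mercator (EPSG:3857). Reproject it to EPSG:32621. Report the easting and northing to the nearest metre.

E 451148 m, N 1437831 m

Web Mercator inverse (R = 6378137 m) → φ = 13.00589702°, λ = -57.45049635°.
UTM 21N forward: E = 451148.260 m, N = 1437831.073 m.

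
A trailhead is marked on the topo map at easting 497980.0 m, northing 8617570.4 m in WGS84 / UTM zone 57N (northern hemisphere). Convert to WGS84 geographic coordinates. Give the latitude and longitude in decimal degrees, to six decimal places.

lat 77.634400°, lon 158.915502°

Zone 57N: λ₀ = 159°, k₀ = 0.9996, false easting 500000 m.
Meridian distance M = (N − FN)/k₀ = 8621018.8 m.
Inverse transverse Mercator on WGS84 gives φ = 77.63439975°, λ = 158.91550194°.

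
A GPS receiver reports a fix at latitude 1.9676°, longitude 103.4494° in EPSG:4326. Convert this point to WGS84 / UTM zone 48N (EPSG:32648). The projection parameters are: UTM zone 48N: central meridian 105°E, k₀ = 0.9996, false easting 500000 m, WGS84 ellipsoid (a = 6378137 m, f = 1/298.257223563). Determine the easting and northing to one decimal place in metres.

Zone 48 central meridian λ₀ = 6×48 − 183 = 105°; Δλ = -1.5506°.
Transverse Mercator on WGS84 with k₀ = 0.9996 gives E = 327536.947 m, N = 217559.918 m.

E 327536.9 m, N 217559.9 m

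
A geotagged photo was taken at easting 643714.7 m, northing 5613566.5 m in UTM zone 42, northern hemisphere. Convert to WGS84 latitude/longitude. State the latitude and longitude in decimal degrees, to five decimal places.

Zone 42N: λ₀ = 69°, k₀ = 0.9996, false easting 500000 m.
Meridian distance M = (N − FN)/k₀ = 5615812.8 m.
Inverse transverse Mercator on WGS84 gives φ = 50.65619963°, λ = 71.03320012°.

lat 50.65620°, lon 71.03320°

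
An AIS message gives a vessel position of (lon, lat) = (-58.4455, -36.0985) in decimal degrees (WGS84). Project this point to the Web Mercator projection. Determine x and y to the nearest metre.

x -6506123 m, y -4314183 m

Web Mercator is spherical with R = a = 6378137 m.
x = R·λ = 6378137 × -1.020066408 = -6506123.299 m.
y = R·ln tan(π/4 + φ/2) = 6378137 × -0.676401792 = -4314183.298 m.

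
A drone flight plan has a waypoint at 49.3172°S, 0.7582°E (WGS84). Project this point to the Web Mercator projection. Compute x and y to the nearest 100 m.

x 84400 m, y -6328900 m

Web Mercator is spherical with R = a = 6378137 m.
x = R·λ = 6378137 × 0.013233086 = 84402.438 m.
y = R·ln tan(π/4 + φ/2) = 6378137 × -0.992273448 = -6328855.993 m.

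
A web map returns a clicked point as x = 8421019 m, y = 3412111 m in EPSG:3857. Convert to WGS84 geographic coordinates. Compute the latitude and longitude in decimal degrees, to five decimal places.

R = 6378137 m. λ = x/R = 75.64730076°.
φ = 2·arctan(exp(y/R)) − 90° = 2·arctan(1.70740) − 90° = 29.28610161°.

lat 29.28610°, lon 75.64730°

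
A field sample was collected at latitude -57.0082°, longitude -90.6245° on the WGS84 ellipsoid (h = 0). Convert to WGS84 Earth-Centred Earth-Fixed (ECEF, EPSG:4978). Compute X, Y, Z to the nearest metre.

X -37943 m, Y -3481017 m, Z -5326397 m

WGS84: a = 6378137 m, e² = 0.006694380; N(φ) = a/√(1−e²sin²φ) = 6393209.144 m.
X = (N+h)·cosφ·cosλ = -37943.131 m; Y = (N+h)·cosφ·sinλ = -3481017.075 m; Z = (N(1−e²)+h)·sinφ = -5326397.383 m.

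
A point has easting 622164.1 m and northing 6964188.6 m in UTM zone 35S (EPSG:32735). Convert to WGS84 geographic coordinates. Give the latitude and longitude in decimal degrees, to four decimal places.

lat -27.4403°, lon 28.2361°

Zone 35S: λ₀ = 27°, k₀ = 0.9996, false easting 500000 m, false northing 10000000 m.
Meridian distance M = (N − FN)/k₀ = -3037026.2 m.
Inverse transverse Mercator on WGS84 gives φ = -27.44030021°, λ = 28.23609973°.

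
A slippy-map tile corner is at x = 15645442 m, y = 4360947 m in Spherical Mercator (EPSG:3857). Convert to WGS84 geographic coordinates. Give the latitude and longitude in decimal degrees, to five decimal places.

lat 36.43720°, lon 140.54540°

R = 6378137 m. λ = x/R = 140.54539675°.
φ = 2·arctan(exp(y/R)) − 90° = 2·arctan(1.98126) − 90° = 36.43719725°.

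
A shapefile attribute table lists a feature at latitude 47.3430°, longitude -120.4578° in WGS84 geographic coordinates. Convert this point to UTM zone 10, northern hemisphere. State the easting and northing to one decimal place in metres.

E 692026.8 m, N 5246415.6 m

Zone 10 central meridian λ₀ = 6×10 − 183 = -123°; Δλ = +2.5422°.
Transverse Mercator on WGS84 with k₀ = 0.9996 gives E = 692026.784 m, N = 5246415.565 m.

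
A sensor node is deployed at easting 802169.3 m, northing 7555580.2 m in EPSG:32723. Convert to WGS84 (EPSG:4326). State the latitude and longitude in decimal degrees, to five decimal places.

Zone 23S: λ₀ = -45°, k₀ = 0.9996, false easting 500000 m, false northing 10000000 m.
Meridian distance M = (N − FN)/k₀ = -2445398.0 m.
Inverse transverse Mercator on WGS84 gives φ = -22.07850002°, λ = -42.07190043°.

lat -22.07850°, lon -42.07190°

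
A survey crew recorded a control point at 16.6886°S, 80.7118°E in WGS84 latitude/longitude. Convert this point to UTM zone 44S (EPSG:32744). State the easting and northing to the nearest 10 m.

Zone 44 central meridian λ₀ = 6×44 − 183 = 81°; Δλ = -0.2882°.
Transverse Mercator on WGS84 with k₀ = 0.9996 gives E = 469272.740 m, N = 8154870.870 m.

E 469270 m, N 8154870 m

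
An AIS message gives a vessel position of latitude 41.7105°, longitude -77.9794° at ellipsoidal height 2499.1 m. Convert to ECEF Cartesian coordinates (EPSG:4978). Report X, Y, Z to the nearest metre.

X 993483 m, Y -4665720 m, Z 4223317 m

WGS84: a = 6378137 m, e² = 0.006694380; N(φ) = a/√(1−e²sin²φ) = 6387609.478 m.
X = (N+h)·cosφ·cosλ = 993482.855 m; Y = (N+h)·cosφ·sinλ = -4665720.127 m; Z = (N(1−e²)+h)·sinφ = 4223316.651 m.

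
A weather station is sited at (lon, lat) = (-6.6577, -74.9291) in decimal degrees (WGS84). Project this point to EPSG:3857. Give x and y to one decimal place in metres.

Web Mercator is spherical with R = a = 6378137 m.
x = R·λ = 6378137 × -0.116198786 = -741131.774 m.
y = R·ln tan(π/4 + φ/2) = 6378137 × -2.022819332 = -12901818.824 m.

x -741131.8 m, y -12901818.8 m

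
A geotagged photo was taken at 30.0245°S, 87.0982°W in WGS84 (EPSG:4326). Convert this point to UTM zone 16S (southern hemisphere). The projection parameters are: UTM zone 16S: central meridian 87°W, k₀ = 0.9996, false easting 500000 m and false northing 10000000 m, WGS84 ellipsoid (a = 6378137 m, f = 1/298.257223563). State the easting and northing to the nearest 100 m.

E 490500 m, N 6678500 m

Zone 16 central meridian λ₀ = 6×16 − 183 = -87°; Δλ = -0.0982°.
Transverse Mercator on WGS84 with k₀ = 0.9996 gives E = 490531.162 m, N = 6678495.784 m.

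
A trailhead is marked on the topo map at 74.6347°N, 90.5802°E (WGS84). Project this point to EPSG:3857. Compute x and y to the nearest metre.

Web Mercator is spherical with R = a = 6378137 m.
x = R·λ = 6378137 × 1.580922727 = 10083341.740 m.
y = R·ln tan(π/4 + φ/2) = 6378137 × 2.003243999 = 12776964.670 m.

x 10083342 m, y 12776965 m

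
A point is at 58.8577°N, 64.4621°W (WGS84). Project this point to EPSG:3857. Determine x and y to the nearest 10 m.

Web Mercator is spherical with R = a = 6378137 m.
x = R·λ = 6378137 × -1.125075888 = -7175888.147 m.
y = R·ln tan(π/4 + φ/2) = 6378137 × 1.277754579 = 8149693.754 m.

x -7175890 m, y 8149690 m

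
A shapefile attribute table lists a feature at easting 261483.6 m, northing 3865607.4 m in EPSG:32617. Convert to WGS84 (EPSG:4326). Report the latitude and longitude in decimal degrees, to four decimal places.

lat 34.9049°, lon -83.6105°

Zone 17N: λ₀ = -81°, k₀ = 0.9996, false easting 500000 m.
Meridian distance M = (N − FN)/k₀ = 3867154.3 m.
Inverse transverse Mercator on WGS84 gives φ = 34.90490003°, λ = -83.61049960°.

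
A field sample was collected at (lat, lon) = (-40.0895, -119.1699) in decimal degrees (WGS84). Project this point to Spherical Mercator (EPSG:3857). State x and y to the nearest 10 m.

Web Mercator is spherical with R = a = 6378137 m.
x = R·λ = 6378137 × -2.079907124 = -13265932.586 m.
y = R·ln tan(π/4 + φ/2) = 6378137 × -0.764950128 = -4878956.712 m.

x -13265930 m, y -4878960 m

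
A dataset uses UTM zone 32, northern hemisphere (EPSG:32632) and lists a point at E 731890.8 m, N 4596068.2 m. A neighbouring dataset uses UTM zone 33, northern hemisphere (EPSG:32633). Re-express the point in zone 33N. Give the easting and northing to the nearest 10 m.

UTM 32N → geographic: φ = 41.48269979°, λ = 11.77749983°.
UTM 33N (λ₀ = 15°) forward: E = 230952.031 m, N = 4597358.111 m.

E 230950 m, N 4597360 m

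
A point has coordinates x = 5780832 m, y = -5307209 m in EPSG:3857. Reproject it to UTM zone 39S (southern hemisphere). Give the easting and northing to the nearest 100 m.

E 575800 m, N 5242200 m

Web Mercator inverse (R = 6378137 m) → φ = -42.96870078°, λ = 51.93009741°.
UTM 39S forward: E = 575849.417 m, N = 5242241.279 m.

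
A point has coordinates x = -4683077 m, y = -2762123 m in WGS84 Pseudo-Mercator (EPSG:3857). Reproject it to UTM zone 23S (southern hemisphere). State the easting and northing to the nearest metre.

Web Mercator inverse (R = 6378137 m) → φ = -24.07149902°, λ = -42.06879646°.
UTM 23S forward: E = 798058.269 m, N = 7334745.923 m.

E 798058 m, N 7334746 m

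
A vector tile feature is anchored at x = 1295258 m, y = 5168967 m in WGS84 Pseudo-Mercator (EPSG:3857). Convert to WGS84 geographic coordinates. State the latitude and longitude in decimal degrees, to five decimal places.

R = 6378137 m. λ = x/R = 11.63550058°.
φ = 2·arctan(exp(y/R)) − 90° = 2·arctan(2.24885) − 90° = 42.05330085°.

lat 42.05330°, lon 11.63550°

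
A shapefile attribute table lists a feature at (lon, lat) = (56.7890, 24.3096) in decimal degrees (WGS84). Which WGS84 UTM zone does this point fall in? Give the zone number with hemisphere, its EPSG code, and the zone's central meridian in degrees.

UTM zone = ⌊(λ + 180)/6⌋ + 1; 56.7890° ∈ [54°, 60°) → zone 40.
Hemisphere: N (φ ≥ 0).
Central meridian λ₀ = 6×40 − 183 = 57°.
EPSG code: 32640.

Zone 40N (EPSG:32640), central meridian 57°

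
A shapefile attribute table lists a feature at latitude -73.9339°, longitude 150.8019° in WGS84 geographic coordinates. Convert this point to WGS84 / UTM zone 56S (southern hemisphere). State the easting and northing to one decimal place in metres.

E 432113.6 m, N 1794084.7 m

Zone 56 central meridian λ₀ = 6×56 − 183 = 153°; Δλ = -2.1981°.
Transverse Mercator on WGS84 with k₀ = 0.9996 gives E = 432113.603 m, N = 1794084.721 m.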